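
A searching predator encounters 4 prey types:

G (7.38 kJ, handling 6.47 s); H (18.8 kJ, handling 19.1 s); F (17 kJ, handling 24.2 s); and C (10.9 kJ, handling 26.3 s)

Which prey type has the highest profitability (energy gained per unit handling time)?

G

In descending order of E/h:
G: 7.38/6.47 = 1.14 kJ/s
H: 18.8/19.1 = 0.984 kJ/s
F: 17/24.2 = 0.702 kJ/s
C: 10.9/26.3 = 0.414 kJ/s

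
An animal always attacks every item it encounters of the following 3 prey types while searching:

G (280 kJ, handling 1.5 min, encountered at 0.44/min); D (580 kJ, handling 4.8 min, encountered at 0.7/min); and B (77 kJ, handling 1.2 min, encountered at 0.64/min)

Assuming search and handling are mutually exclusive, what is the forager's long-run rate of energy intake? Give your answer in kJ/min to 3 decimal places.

Energy encountered per unit search time: 0.44×280 + 0.7×580 + 0.64×77 = 578.5 kJ/min.
Handling time per unit search time: 0.44×1.5 + 0.7×4.8 + 0.64×1.2 = 4.788.
Rate = 578.5/(1 + 4.788) = 99.94 kJ/min.

99.945 kJ/min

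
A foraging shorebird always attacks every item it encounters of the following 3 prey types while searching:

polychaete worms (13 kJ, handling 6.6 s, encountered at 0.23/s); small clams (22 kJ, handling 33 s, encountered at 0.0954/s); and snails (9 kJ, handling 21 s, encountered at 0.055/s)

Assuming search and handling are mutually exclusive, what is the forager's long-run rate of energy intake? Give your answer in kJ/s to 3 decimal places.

Energy encountered per unit search time: 0.23×13 + 0.0954×22 + 0.055×9 = 5.584 kJ/s.
Handling time per unit search time: 0.23×6.6 + 0.0954×33 + 0.055×21 = 5.821.
Rate = 5.584/(1 + 5.821) = 0.8186 kJ/s.

0.819 kJ/s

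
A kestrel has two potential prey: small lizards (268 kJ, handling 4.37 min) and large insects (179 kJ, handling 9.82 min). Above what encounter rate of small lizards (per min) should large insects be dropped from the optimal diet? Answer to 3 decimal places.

0.097 per min

Drop large insects once their profitability E₂/h₂ falls below the rate achievable on small lizards alone: E₂/h₂ = λE₁/(1 + λh₁).
Solve for λ: λE₁h₂ = E₂(1 + λh₁) → λ(E₁h₂ − E₂h₁) = E₂ → λ = E₂/(E₁h₂ − E₂h₁).
λ = 179/(268×9.82 − 179×4.37) = 179/1850 = 0.09678 per min.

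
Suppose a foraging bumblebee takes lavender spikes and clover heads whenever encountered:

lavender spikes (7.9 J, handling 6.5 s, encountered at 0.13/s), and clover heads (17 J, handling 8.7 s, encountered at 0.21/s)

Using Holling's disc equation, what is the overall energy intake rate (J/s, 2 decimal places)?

1.25 J/s

R = (0.13×7.9 + 0.21×17) / (1 + 0.13×6.5 + 0.21×8.7) = 4.597/3.672 = 1.252 J/s.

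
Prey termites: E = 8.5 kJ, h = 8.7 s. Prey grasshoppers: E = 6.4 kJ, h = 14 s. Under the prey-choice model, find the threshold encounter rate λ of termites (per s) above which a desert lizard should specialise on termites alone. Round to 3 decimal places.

0.101 per s

The zero-one rule: include grasshoppers iff E₂/h₂ > λE₁/(1+λh₁). Equality gives the switch point.
λE₁h₂ = E₂ + λE₂h₁ ⇒ λ = E₂/(E₁h₂ − E₂h₁) = 6.4/(119 − 55.68) = 0.1011 per s.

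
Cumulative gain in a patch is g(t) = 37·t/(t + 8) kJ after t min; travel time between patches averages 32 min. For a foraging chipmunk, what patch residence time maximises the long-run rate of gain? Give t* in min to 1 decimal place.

Optimal t* satisfies g'(t*) = g(t*)/(T + t*).
g'(t) = 37·8/(t + 8)². Setting 37·8/(t+8)² = 37t/[(t+8)(32+t)] gives 8(32+t) = t(t+8), so t² = 8×32 = 256.
t* = √256 = 16 min.

16.0 min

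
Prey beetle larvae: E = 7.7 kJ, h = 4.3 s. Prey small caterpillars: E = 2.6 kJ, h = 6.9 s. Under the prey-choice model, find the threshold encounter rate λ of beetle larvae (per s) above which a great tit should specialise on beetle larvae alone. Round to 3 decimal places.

0.062 per s

Drop small caterpillars once their profitability E₂/h₂ falls below the rate achievable on beetle larvae alone: E₂/h₂ = λE₁/(1 + λh₁).
Solve for λ: λE₁h₂ = E₂(1 + λh₁) → λ(E₁h₂ − E₂h₁) = E₂ → λ = E₂/(E₁h₂ − E₂h₁).
λ = 2.6/(7.7×6.9 − 2.6×4.3) = 2.6/41.95 = 0.06198 per s.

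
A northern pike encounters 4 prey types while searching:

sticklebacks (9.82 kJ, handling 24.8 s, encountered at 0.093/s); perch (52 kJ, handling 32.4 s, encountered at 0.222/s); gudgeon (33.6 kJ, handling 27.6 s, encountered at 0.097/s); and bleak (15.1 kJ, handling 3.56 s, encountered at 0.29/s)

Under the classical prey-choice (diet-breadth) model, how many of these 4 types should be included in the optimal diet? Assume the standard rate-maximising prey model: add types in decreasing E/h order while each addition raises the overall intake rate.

1

Rank by E/h (kJ/s): bleak 4.24, perch 1.6, gudgeon 1.22, sticklebacks 0.396. Include each in turn until the next type's E/h falls below the running intake rate.
Rate on top 1: 2.155. perch: 1.6 < 2.155 → exclude; stop.
Optimal diet: bleak — 1 of 4 types.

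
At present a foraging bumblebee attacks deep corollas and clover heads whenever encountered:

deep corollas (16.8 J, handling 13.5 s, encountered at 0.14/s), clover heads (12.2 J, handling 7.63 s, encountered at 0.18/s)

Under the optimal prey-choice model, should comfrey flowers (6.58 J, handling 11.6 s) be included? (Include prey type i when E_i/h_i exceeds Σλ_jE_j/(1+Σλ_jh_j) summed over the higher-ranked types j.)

No

On deep corollas and clover heads alone, R = ΣλE/(1+Σλh) = 4.548/4.263 = 1.067 J/s.
comfrey flowers: E/h = 6.58/11.6 = 0.5672 J/s.
Since 0.5672 < R, time spent handling comfrey flowers is better spent searching.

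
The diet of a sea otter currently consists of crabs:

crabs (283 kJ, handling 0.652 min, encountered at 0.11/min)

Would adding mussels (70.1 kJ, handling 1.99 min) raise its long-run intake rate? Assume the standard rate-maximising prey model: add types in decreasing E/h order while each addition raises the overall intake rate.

On crabs alone, R = ΣλE/(1+Σλh) = 31.13/1.072 = 29.05 kJ/min.
mussels: E/h = 70.1/1.99 = 35.23 kJ/min.
Since 35.23 > R, including mussels increases the long-run rate.

Yes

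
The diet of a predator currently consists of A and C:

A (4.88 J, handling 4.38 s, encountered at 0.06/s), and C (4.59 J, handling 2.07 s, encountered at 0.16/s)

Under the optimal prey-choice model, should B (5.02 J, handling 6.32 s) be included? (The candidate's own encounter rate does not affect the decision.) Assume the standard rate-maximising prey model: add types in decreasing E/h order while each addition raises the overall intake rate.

Yes

Intake rate on the current diet: R = (0.06×4.88 + 0.16×4.59) / (1 + 0.06×4.38 + 0.16×2.07) = 1.027/1.594 = 0.6444 J/s.
Profitability of B: 5.02/6.32 = 0.7943 J/s.
Since 0.7943 > R, including B increases the long-run rate.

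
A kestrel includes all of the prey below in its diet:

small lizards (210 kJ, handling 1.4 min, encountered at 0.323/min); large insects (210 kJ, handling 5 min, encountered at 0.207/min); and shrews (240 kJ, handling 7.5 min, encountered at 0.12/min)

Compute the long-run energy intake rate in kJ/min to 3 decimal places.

41.362 kJ/min

R = Σλ_iE_i / (1 + Σλ_ih_i)
Numerator: 0.323×210 + 0.207×210 + 0.12×240 = 140.1
Denominator: 1 + 0.323×1.4 + 0.207×5 + 0.12×7.5 = 3.387
R = 140.1/3.387 = 41.36 kJ/min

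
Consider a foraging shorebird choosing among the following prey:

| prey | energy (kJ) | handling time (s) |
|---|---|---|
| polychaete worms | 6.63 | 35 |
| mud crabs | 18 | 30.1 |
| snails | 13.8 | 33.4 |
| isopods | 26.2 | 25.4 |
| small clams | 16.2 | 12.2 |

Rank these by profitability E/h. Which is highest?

In descending order of E/h:
small clams: 16.2/12.2 = 1.33 kJ/s
isopods: 26.2/25.4 = 1.03 kJ/s
mud crabs: 18/30.1 = 0.598 kJ/s
snails: 13.8/33.4 = 0.413 kJ/s
polychaete worms: 6.63/35 = 0.189 kJ/s

small clams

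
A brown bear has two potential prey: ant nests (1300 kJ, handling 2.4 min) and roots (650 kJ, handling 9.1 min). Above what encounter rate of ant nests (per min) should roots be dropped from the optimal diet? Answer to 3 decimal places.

0.063 per min

The zero-one rule: include roots iff E₂/h₂ > λE₁/(1+λh₁). Equality gives the switch point.
λE₁h₂ = E₂ + λE₂h₁ ⇒ λ = E₂/(E₁h₂ − E₂h₁) = 650/(1.183e+04 − 1560) = 0.06329 per min.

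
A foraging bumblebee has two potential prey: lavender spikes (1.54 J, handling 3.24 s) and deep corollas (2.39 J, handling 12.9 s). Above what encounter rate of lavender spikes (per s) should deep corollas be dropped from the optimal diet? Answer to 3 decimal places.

0.197 per s

Drop deep corollas once their profitability E₂/h₂ falls below the rate achievable on lavender spikes alone: E₂/h₂ = λE₁/(1 + λh₁).
Solve for λ: λE₁h₂ = E₂(1 + λh₁) → λ(E₁h₂ − E₂h₁) = E₂ → λ = E₂/(E₁h₂ − E₂h₁).
λ = 2.39/(1.54×12.9 − 2.39×3.24) = 2.39/12.12 = 0.1972 per s.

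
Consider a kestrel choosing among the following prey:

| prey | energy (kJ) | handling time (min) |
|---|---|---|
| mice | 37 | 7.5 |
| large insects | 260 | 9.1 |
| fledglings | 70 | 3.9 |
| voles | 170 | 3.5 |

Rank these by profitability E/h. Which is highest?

voles

Profitability E/h (kJ/min): mice = 37/7.5 = 4.93, large insects = 260/9.1 = 28.6, fledglings = 70/3.9 = 17.9, voles = 170/3.5 = 48.6.
Ranked: voles > large insects > fledglings > mice.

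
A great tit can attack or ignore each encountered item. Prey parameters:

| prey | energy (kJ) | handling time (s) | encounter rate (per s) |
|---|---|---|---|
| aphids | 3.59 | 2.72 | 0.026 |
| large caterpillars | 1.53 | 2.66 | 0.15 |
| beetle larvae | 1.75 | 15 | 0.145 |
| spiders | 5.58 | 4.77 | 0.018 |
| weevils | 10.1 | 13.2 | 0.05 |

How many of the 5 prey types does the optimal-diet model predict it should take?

Profitabilities (E/h, kJ/s): aphids 1.32, spiders 1.17, weevils 0.765, large caterpillars 0.575, beetle larvae 0.117. Add prey in this order while the next type's profitability exceeds the intake rate on those already taken.
Rate on top 1: 0.08717. spiders: 1.17 > 0.08717 → include.
Rate on top 2: 0.1675. weevils: 0.765 > 0.1675 → include.
Rate on top 3: 0.3847. large caterpillars: 0.575 > 0.3847 → include.
Rate on top 4: 0.419. beetle larvae: 0.117 < 0.419 → exclude; stop.
Optimal diet: aphids, spiders, weevils, large caterpillars — 4 of 5 types.

4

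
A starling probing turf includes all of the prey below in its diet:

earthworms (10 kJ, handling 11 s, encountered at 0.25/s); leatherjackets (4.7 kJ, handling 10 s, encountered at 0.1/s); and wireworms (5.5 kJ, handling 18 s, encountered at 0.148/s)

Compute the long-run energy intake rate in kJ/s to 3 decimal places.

R = (0.25×10 + 0.1×4.7 + 0.148×5.5) / (1 + 0.25×11 + 0.1×10 + 0.148×18) = 3.784/7.414 = 0.5104 kJ/s.

0.510 kJ/s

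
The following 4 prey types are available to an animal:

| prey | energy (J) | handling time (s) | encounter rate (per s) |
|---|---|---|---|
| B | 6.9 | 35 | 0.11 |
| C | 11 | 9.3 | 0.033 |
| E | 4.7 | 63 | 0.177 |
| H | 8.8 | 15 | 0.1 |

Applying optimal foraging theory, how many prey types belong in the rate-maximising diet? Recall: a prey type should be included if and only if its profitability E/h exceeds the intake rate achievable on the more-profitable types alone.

Rank by E/h (J/s): C 1.18, H 0.587, B 0.197, E 0.0746. Include each in turn until the next type's E/h falls below the running intake rate.
Rate on top 1: 0.2778. H: 0.587 > 0.2778 → include.
Rate on top 2: 0.4428. B: 0.197 < 0.4428 → exclude; stop.
Optimal diet: C, H — 2 of 4 types.

2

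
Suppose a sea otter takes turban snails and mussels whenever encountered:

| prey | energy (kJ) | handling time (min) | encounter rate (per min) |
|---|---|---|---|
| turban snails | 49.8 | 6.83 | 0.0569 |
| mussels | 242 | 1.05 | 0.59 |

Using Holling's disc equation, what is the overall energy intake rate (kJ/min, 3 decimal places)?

72.512 kJ/min

R = (0.0569×49.8 + 0.59×242) / (1 + 0.0569×6.83 + 0.59×1.05) = 145.6/2.008 = 72.51 kJ/min.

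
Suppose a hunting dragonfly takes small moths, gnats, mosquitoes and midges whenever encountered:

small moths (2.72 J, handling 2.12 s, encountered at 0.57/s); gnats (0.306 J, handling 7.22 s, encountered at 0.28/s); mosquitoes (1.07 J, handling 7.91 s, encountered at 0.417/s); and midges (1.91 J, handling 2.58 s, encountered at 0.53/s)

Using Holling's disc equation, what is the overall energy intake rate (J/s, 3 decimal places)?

R = (0.57×2.72 + 0.28×0.306 + 0.417×1.07 + 0.53×1.91) / (1 + 0.57×2.12 + 0.28×7.22 + 0.417×7.91 + 0.53×2.58) = 3.095/8.896 = 0.3479 J/s.

0.348 J/s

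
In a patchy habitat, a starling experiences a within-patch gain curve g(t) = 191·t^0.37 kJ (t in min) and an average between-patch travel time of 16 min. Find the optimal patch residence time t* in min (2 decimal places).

Maximise g(t)/(T+t): set derivative to zero → g'(t)(T+t) = g(t).
g'(t) = 0.37·191·t^-0.63. Setting 0.37·191·t^-0.63 = 191·t^0.37/(16+t) gives 0.37(16+t) = t, so 0.63·t = 0.37×16.
t* = 0.37×16/0.63 = 9.397 min.

9.40 min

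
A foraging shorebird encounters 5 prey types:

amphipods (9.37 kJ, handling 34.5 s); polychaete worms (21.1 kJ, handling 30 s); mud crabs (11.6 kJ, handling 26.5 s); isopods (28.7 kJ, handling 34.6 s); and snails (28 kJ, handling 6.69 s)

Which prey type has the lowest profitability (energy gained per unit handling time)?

In descending order of E/h:
snails: 28/6.69 = 4.19 kJ/s
isopods: 28.7/34.6 = 0.829 kJ/s
polychaete worms: 21.1/30 = 0.703 kJ/s
mud crabs: 11.6/26.5 = 0.438 kJ/s
amphipods: 9.37/34.5 = 0.272 kJ/s

amphipods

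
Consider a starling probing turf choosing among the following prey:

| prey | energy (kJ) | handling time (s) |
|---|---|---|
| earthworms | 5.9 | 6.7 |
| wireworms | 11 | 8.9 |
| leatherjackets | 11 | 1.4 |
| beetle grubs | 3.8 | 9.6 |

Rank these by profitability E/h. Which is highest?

leatherjackets

In descending order of E/h:
leatherjackets: 11/1.4 = 7.86 kJ/s
wireworms: 11/8.9 = 1.24 kJ/s
earthworms: 5.9/6.7 = 0.881 kJ/s
beetle grubs: 3.8/9.6 = 0.396 kJ/s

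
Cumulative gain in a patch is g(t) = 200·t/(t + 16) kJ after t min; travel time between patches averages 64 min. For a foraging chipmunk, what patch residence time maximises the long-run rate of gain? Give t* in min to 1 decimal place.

32.0 min

Optimal t* satisfies g'(t*) = g(t*)/(T + t*).
g'(t) = 200·16/(t + 16)². Setting 200·16/(t+16)² = 200t/[(t+16)(64+t)] gives 16(64+t) = t(t+16), so t² = 16×64 = 1024.
t* = √1024 = 32 min.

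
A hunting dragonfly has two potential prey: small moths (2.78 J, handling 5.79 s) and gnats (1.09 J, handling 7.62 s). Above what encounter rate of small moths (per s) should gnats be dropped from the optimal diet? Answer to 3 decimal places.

At the threshold, the rate on small moths alone equals the profitability of gnats: λ·2.78/(1 + λ·5.79) = 1.09/7.62 = 0.143.
Rearranging, λ(2.78 − 0.143×5.79) = 0.143, so λ = 0.143/1.952 = 0.07329 per s.

0.073 per s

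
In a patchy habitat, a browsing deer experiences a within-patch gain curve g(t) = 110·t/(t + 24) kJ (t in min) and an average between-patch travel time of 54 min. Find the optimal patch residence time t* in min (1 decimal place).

Optimal t* satisfies g'(t*) = g(t*)/(T + t*).
g'(t) = 110·24/(t + 24)². Setting 110·24/(t+24)² = 110t/[(t+24)(54+t)] gives 24(54+t) = t(t+24), so t² = 24×54 = 1296.
t* = √1296 = 36 min.

36.0 min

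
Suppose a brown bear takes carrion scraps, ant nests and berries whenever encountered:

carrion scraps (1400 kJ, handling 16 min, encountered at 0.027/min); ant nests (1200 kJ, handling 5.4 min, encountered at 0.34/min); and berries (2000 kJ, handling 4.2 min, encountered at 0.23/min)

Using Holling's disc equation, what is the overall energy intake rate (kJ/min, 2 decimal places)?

213.93 kJ/min

R = Σλ_iE_i / (1 + Σλ_ih_i)
Numerator: 0.027×1400 + 0.34×1200 + 0.23×2000 = 905.8
Denominator: 1 + 0.027×16 + 0.34×5.4 + 0.23×4.2 = 4.234
R = 905.8/4.234 = 213.9 kJ/min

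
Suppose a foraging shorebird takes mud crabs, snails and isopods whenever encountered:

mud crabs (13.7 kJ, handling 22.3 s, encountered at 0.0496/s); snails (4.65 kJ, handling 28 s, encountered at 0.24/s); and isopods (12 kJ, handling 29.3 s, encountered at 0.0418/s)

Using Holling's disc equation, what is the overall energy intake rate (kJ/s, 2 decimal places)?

0.23 kJ/s

R = (0.0496×13.7 + 0.24×4.65 + 0.0418×12) / (1 + 0.0496×22.3 + 0.24×28 + 0.0418×29.3) = 2.297/10.05 = 0.2286 kJ/s.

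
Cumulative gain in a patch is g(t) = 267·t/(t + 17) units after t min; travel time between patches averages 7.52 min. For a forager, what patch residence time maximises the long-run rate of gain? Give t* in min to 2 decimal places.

11.31 min

Maximise g(t)/(T+t): set derivative to zero → g'(t)(T+t) = g(t).
g'(t) = 267·17/(t + 17)². Setting 267·17/(t+17)² = 267t/[(t+17)(7.52+t)] gives 17(7.52+t) = t(t+17), so t² = 17×7.52 = 127.8.
t* = √127.8 = 11.31 min.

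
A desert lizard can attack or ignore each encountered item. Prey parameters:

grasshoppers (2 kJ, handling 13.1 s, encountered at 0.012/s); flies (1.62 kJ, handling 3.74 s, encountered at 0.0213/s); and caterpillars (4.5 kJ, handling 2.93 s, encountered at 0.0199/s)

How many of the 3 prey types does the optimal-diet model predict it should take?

3

Rank by E/h (kJ/s): caterpillars 1.54, flies 0.433, grasshoppers 0.153. Include each in turn until the next type's E/h falls below the running intake rate.
Rate on top 1: 0.08462. flies: 0.433 > 0.08462 → include.
Rate on top 2: 0.109. grasshoppers: 0.153 > 0.109 → include.
Optimal diet: caterpillars, flies, grasshoppers — 3 of 3 types.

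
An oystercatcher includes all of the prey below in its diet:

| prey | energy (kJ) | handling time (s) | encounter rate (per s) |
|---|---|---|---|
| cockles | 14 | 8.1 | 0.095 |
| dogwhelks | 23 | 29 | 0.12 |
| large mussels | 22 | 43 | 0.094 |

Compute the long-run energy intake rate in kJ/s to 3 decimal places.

0.663 kJ/s

R = Σλ_iE_i / (1 + Σλ_ih_i)
Numerator: 0.095×14 + 0.12×23 + 0.094×22 = 6.158
Denominator: 1 + 0.095×8.1 + 0.12×29 + 0.094×43 = 9.291
R = 6.158/9.291 = 0.6628 kJ/s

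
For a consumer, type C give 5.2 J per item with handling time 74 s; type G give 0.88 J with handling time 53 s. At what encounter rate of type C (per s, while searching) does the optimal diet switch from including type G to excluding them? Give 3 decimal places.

0.004 per s

Drop type G once their profitability E₂/h₂ falls below the rate achievable on type C alone: E₂/h₂ = λE₁/(1 + λh₁).
Solve for λ: λE₁h₂ = E₂(1 + λh₁) → λ(E₁h₂ − E₂h₁) = E₂ → λ = E₂/(E₁h₂ − E₂h₁).
λ = 0.88/(5.2×53 − 0.88×74) = 0.88/210.5 = 0.004181 per s.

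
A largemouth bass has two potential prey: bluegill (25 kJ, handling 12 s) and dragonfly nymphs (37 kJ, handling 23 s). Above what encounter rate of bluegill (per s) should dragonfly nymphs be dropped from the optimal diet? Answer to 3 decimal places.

0.282 per s

The zero-one rule: include dragonfly nymphs iff E₂/h₂ > λE₁/(1+λh₁). Equality gives the switch point.
λE₁h₂ = E₂ + λE₂h₁ ⇒ λ = E₂/(E₁h₂ − E₂h₁) = 37/(575 − 444) = 0.2824 per s.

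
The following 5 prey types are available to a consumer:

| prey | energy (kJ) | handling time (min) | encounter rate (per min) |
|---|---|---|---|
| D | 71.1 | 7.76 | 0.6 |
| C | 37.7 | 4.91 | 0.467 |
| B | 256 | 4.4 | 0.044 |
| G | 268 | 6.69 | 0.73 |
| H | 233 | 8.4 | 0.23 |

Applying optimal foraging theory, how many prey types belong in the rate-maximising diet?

Profitabilities (E/h, kJ/min): B 58.2, G 40.1, H 27.7, D 9.16, C 7.68. Add prey in this order while the next type's profitability exceeds the intake rate on those already taken.
Rate on top 1: 9.437. G: 40.1 > 9.437 → include.
Rate on top 2: 34.05. H: 27.7 < 34.05 → exclude; stop.
Optimal diet: B, G — 2 of 5 types.

2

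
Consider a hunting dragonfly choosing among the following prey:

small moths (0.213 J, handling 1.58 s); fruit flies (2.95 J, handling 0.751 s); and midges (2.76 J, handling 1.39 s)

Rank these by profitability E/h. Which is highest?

In descending order of E/h:
fruit flies: 2.95/0.751 = 3.93 J/s
midges: 2.76/1.39 = 1.99 J/s
small moths: 0.213/1.58 = 0.135 J/s

fruit flies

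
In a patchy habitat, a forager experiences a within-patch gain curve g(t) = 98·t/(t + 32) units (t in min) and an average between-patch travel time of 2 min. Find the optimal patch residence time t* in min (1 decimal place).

8.0 min

Maximise g(t)/(T+t): set derivative to zero → g'(t)(T+t) = g(t).
g'(t) = 98·32/(t + 32)². Setting 98·32/(t+32)² = 98t/[(t+32)(2+t)] gives 32(2+t) = t(t+32), so t² = 32×2 = 64.
t* = √64 = 8 min.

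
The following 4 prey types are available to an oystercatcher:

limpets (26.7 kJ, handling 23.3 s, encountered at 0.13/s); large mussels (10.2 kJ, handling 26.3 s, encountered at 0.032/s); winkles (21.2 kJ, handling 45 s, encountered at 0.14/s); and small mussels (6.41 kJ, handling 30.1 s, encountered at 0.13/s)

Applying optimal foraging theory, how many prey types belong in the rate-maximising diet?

Rank by E/h (kJ/s): limpets 1.15, winkles 0.471, large mussels 0.388, small mussels 0.213. Include each in turn until the next type's E/h falls below the running intake rate.
Rate on top 1: 0.8615. winkles: 0.471 < 0.8615 → exclude; stop.
Optimal diet: limpets — 1 of 4 types.

1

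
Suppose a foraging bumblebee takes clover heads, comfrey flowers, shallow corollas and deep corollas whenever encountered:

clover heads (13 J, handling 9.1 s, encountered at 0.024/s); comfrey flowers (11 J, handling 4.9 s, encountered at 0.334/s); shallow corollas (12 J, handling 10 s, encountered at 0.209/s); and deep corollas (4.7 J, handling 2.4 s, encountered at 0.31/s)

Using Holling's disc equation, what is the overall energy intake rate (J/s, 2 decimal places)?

R = Σλ_iE_i / (1 + Σλ_ih_i)
Numerator: 0.024×13 + 0.334×11 + 0.209×12 + 0.31×4.7 = 7.951
Denominator: 1 + 0.024×9.1 + 0.334×4.9 + 0.209×10 + 0.31×2.4 = 5.689
R = 7.951/5.689 = 1.398 J/s

1.40 J/s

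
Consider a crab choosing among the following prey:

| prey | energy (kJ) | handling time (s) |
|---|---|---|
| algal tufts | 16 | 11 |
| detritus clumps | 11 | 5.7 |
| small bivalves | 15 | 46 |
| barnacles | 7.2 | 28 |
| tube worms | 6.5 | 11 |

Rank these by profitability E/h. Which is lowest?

In descending order of E/h:
detritus clumps: 11/5.7 = 1.93 kJ/s
algal tufts: 16/11 = 1.45 kJ/s
tube worms: 6.5/11 = 0.591 kJ/s
small bivalves: 15/46 = 0.326 kJ/s
barnacles: 7.2/28 = 0.257 kJ/s

barnacles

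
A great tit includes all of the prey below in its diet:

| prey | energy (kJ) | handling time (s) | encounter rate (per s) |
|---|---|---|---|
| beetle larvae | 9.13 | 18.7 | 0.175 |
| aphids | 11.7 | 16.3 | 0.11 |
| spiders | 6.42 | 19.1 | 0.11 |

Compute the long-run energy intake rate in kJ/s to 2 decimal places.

R = Σλ_iE_i / (1 + Σλ_ih_i)
Numerator: 0.175×9.13 + 0.11×11.7 + 0.11×6.42 = 3.591
Denominator: 1 + 0.175×18.7 + 0.11×16.3 + 0.11×19.1 = 8.166
R = 3.591/8.166 = 0.4397 kJ/s

0.44 kJ/s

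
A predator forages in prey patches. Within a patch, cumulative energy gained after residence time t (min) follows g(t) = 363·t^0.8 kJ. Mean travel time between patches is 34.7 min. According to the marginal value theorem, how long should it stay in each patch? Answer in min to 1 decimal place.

138.8 min

By the marginal value theorem, leave when the instantaneous gain rate g'(t) equals the habitat-wide average g(t)/(T + t).
g'(t) = 0.8·363·t^-0.2. Setting 0.8·363·t^-0.2 = 363·t^0.8/(34.7+t) gives 0.8(34.7+t) = t, so 0.20·t = 0.8×34.7.
t* = 0.8×34.7/0.20 = 138.8 min.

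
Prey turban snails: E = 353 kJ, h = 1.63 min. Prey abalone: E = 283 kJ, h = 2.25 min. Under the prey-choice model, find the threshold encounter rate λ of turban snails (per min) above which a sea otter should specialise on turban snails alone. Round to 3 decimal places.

0.850 per min

Drop abalone once their profitability E₂/h₂ falls below the rate achievable on turban snails alone: E₂/h₂ = λE₁/(1 + λh₁).
Solve for λ: λE₁h₂ = E₂(1 + λh₁) → λ(E₁h₂ − E₂h₁) = E₂ → λ = E₂/(E₁h₂ − E₂h₁).
λ = 283/(353×2.25 − 283×1.63) = 283/333 = 0.85 per min.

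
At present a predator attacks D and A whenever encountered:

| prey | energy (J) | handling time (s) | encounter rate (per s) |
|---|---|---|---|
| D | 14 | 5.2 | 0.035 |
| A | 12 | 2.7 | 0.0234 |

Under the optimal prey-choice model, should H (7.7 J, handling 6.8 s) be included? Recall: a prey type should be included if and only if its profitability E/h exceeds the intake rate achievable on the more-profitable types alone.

On D and A alone, R = ΣλE/(1+Σλh) = 0.7708/1.245 = 0.619 J/s.
Profitability of H: 7.7/6.8 = 1.132 J/s.
Since 1.132 > R, including H increases the long-run rate.

Yes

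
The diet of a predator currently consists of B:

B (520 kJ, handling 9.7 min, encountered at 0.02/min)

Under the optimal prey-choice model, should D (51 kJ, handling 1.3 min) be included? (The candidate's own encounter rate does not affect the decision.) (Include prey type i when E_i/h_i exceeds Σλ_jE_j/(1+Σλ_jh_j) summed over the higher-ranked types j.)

Yes

Intake rate on the current diet: R = (0.02×520) / (1 + 0.02×9.7) = 10.4/1.194 = 8.71 kJ/min.
D: E/h = 51/1.3 = 39.23 kJ/min.
39.23 > 8.71, so adding D raises the average — include it.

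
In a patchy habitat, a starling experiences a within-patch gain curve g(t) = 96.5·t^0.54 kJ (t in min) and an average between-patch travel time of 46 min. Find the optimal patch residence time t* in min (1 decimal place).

Maximise g(t)/(T+t): set derivative to zero → g'(t)(T+t) = g(t).
g'(t) = 0.54·96.5·t^-0.46. Setting 0.54·96.5·t^-0.46 = 96.5·t^0.54/(46+t) gives 0.54(46+t) = t, so 0.46·t = 0.54×46.
t* = 0.54×46/0.46 = 54 min.

54.0 min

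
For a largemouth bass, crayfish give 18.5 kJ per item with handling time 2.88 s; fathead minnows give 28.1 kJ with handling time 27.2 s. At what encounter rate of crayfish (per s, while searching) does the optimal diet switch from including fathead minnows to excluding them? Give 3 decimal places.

0.067 per s

Drop fathead minnows once their profitability E₂/h₂ falls below the rate achievable on crayfish alone: E₂/h₂ = λE₁/(1 + λh₁).
Solve for λ: λE₁h₂ = E₂(1 + λh₁) → λ(E₁h₂ − E₂h₁) = E₂ → λ = E₂/(E₁h₂ − E₂h₁).
λ = 28.1/(18.5×27.2 − 28.1×2.88) = 28.1/422.3 = 0.06654 per s.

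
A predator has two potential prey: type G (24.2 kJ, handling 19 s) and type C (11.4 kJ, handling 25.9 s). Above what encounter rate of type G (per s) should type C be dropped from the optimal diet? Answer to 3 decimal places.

0.028 per s

Drop type C once their profitability E₂/h₂ falls below the rate achievable on type G alone: E₂/h₂ = λE₁/(1 + λh₁).
Solve for λ: λE₁h₂ = E₂(1 + λh₁) → λ(E₁h₂ − E₂h₁) = E₂ → λ = E₂/(E₁h₂ − E₂h₁).
λ = 11.4/(24.2×25.9 − 11.4×19) = 11.4/410.2 = 0.02779 per s.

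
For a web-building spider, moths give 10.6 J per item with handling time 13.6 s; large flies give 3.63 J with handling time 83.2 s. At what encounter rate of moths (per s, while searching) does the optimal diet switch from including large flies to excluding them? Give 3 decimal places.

The zero-one rule: include large flies iff E₂/h₂ > λE₁/(1+λh₁). Equality gives the switch point.
λE₁h₂ = E₂ + λE₂h₁ ⇒ λ = E₂/(E₁h₂ − E₂h₁) = 3.63/(881.9 − 49.37) = 0.00436 per s.

0.004 per s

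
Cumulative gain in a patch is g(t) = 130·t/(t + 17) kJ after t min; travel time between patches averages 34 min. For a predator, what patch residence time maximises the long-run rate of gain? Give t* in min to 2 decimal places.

Optimal t* satisfies g'(t*) = g(t*)/(T + t*).
g'(t) = 130·17/(t + 17)². Setting 130·17/(t+17)² = 130t/[(t+17)(34+t)] gives 17(34+t) = t(t+17), so t² = 17×34 = 578.
t* = √578 = 24.04 min.

24.04 min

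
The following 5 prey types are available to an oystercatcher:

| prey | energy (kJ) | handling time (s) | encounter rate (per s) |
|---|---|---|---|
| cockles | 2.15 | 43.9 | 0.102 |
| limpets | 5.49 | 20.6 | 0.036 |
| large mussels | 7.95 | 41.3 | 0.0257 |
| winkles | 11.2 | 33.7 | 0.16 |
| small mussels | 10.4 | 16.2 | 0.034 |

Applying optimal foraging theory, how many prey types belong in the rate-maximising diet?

E/h in descending order: small mussels 0.642, winkles 0.332, limpets 0.267, large mussels 0.192, cockles 0.049 kJ/s. The optimal diet is the largest prefix of this list for which every included type satisfies E_i/h_i > R on the types above it.
Rate on top 1: 0.228. winkles: 0.332 > 0.228 → include.
Rate on top 2: 0.309. limpets: 0.267 < 0.309 → exclude; stop.
Optimal diet: small mussels, winkles — 2 of 5 types.

2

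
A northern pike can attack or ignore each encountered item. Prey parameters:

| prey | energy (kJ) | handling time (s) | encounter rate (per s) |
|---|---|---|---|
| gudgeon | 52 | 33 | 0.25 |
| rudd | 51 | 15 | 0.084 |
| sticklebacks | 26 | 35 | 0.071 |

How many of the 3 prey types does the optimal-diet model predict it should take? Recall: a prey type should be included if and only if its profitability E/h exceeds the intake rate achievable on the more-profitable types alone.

Rank by E/h (kJ/s): rudd 3.4, gudgeon 1.58, sticklebacks 0.743. Include each in turn until the next type's E/h falls below the running intake rate.
Rate on top 1: 1.896. gudgeon: 1.58 < 1.896 → exclude; stop.
Optimal diet: rudd — 1 of 3 types.

1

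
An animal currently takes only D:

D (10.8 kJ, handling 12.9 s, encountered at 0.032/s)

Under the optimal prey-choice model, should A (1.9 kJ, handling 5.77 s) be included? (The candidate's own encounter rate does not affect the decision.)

On D alone, R = ΣλE/(1+Σλh) = 0.3456/1.413 = 0.2446 kJ/s.
Profitability of A: 1.9/5.77 = 0.3293 kJ/s.
Since 0.3293 > R, including A increases the long-run rate.

Yes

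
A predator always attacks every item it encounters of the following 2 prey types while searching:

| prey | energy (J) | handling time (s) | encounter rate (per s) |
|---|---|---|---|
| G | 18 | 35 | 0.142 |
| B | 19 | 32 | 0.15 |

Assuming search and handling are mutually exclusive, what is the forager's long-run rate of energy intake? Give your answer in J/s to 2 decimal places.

0.50 J/s

R = Σλ_iE_i / (1 + Σλ_ih_i)
Numerator: 0.142×18 + 0.15×19 = 5.406
Denominator: 1 + 0.142×35 + 0.15×32 = 10.77
R = 5.406/10.77 = 0.5019 J/s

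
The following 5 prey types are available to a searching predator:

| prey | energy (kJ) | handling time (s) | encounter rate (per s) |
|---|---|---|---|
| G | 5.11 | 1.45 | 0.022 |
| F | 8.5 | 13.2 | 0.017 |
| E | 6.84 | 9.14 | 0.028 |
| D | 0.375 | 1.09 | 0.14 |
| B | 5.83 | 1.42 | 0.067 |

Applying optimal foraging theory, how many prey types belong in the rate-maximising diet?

4

Rank by E/h (kJ/s): B 4.11, G 3.52, E 0.748, F 0.644, D 0.344. Include each in turn until the next type's E/h falls below the running intake rate.
Rate on top 1: 0.3567. G: 3.52 > 0.3567 → include.
Rate on top 2: 0.4463. E: 0.748 > 0.4463 → include.
Rate on top 3: 0.5022. F: 0.644 > 0.5022 → include.
Rate on top 4: 0.522. D: 0.344 < 0.522 → exclude; stop.
Optimal diet: B, G, E, F — 4 of 5 types.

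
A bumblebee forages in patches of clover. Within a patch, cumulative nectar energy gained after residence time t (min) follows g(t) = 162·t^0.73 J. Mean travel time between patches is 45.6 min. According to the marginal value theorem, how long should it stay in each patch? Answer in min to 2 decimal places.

Optimal t* satisfies g'(t*) = g(t*)/(T + t*).
g'(t) = 0.73·162·t^-0.27. Setting 0.73·162·t^-0.27 = 162·t^0.73/(45.6+t) gives 0.73(45.6+t) = t, so 0.27·t = 0.73×45.6.
t* = 0.73×45.6/0.27 = 123.3 min.

123.29 min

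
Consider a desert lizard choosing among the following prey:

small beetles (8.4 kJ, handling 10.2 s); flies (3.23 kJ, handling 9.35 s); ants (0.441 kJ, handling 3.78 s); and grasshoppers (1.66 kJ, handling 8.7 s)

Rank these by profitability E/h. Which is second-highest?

In descending order of E/h:
small beetles: 8.4/10.2 = 0.824 kJ/s
flies: 3.23/9.35 = 0.345 kJ/s
grasshoppers: 1.66/8.7 = 0.191 kJ/s
ants: 0.441/3.78 = 0.117 kJ/s

flies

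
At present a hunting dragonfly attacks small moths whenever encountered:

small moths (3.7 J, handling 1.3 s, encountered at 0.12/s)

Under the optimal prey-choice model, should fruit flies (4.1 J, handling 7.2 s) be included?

Yes

Current rate: (0.12×3.7)/(1 + 0.12×1.3) = 0.3841 J/s.
fruit flies: E/h = 4.1/7.2 = 0.5694 J/s.
Since 0.5694 > R, including fruit flies increases the long-run rate.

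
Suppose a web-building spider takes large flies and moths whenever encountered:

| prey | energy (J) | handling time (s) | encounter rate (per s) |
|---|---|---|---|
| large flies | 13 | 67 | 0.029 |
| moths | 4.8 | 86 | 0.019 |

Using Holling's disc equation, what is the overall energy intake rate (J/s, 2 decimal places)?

0.10 J/s

R = (0.029×13 + 0.019×4.8) / (1 + 0.029×67 + 0.019×86) = 0.4682/4.577 = 0.1023 J/s.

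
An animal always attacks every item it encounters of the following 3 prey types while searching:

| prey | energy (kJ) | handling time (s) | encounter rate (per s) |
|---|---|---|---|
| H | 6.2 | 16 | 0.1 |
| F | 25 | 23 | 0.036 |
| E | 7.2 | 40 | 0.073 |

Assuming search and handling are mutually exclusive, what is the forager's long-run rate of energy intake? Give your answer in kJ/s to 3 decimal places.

0.322 kJ/s

R = (0.1×6.2 + 0.036×25 + 0.073×7.2) / (1 + 0.1×16 + 0.036×23 + 0.073×40) = 2.046/6.348 = 0.3222 kJ/s.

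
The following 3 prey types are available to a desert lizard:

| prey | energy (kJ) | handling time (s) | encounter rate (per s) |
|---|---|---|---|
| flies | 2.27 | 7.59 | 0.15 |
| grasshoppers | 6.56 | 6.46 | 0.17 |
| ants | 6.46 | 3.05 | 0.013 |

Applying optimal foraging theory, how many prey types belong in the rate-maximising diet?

2

E/h in descending order: ants 2.12, grasshoppers 1.02, flies 0.299 kJ/s. The optimal diet is the largest prefix of this list for which every included type satisfies E_i/h_i > R on the types above it.
Rate on top 1: 0.08078. grasshoppers: 1.02 > 0.08078 → include.
Rate on top 2: 0.5609. flies: 0.299 < 0.5609 → exclude; stop.
Optimal diet: ants, grasshoppers — 2 of 3 types.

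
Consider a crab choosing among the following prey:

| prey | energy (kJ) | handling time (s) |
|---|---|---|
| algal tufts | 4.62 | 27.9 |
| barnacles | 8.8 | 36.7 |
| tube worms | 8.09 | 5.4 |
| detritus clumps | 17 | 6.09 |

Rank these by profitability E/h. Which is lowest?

algal tufts

In descending order of E/h:
detritus clumps: 17/6.09 = 2.79 kJ/s
tube worms: 8.09/5.4 = 1.5 kJ/s
barnacles: 8.8/36.7 = 0.24 kJ/s
algal tufts: 4.62/27.9 = 0.166 kJ/s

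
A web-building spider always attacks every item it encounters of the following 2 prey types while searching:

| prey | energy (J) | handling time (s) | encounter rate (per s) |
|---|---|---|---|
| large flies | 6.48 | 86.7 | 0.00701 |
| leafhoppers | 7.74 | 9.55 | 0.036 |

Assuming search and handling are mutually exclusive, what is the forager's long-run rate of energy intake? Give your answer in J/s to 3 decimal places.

0.166 J/s

R = (0.00701×6.48 + 0.036×7.74) / (1 + 0.00701×86.7 + 0.036×9.55) = 0.3241/1.952 = 0.1661 J/s.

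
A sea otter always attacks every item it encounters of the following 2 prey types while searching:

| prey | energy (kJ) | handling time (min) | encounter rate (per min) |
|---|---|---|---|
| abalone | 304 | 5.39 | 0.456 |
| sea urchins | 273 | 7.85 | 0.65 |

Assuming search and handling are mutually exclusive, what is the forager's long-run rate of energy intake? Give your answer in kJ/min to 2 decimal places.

36.92 kJ/min

R = Σλ_iE_i / (1 + Σλ_ih_i)
Numerator: 0.456×304 + 0.65×273 = 316.1
Denominator: 1 + 0.456×5.39 + 0.65×7.85 = 8.56
R = 316.1/8.56 = 36.92 kJ/min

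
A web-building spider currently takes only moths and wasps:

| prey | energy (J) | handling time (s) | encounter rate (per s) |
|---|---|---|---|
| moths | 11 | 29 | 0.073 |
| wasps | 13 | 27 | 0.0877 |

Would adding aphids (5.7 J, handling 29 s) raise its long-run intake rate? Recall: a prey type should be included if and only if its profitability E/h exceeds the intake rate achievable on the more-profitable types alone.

No

Intake rate on the current diet: R = (0.073×11 + 0.0877×13) / (1 + 0.073×29 + 0.0877×27) = 1.943/5.485 = 0.3543 J/s.
Profitability of aphids: 5.7/29 = 0.1966 J/s.
0.1966 < 0.3543, so adding aphids would lower the average — exclude it.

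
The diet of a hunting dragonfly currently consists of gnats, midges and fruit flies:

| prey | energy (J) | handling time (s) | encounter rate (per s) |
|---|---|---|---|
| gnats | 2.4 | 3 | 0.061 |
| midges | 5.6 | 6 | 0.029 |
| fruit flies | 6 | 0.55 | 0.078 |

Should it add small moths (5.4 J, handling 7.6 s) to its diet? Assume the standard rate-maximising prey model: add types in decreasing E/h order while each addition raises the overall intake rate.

Current rate: (0.061×2.4 + 0.029×5.6 + 0.078×6)/(1 + 0.061×3 + 0.029×6 + 0.078×0.55) = 0.5549 J/s.
small moths: E/h = 5.4/7.6 = 0.7105 J/s.
0.7105 > 0.5549, so adding small moths raises the average — include it.

Yes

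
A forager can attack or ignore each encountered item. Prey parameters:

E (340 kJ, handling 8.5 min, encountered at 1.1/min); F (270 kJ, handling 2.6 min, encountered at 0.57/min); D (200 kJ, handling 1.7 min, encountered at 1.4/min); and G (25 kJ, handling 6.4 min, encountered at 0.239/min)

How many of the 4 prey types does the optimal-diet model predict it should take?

E/h in descending order: D 118, F 104, E 40, G 3.91 kJ/min. The optimal diet is the largest prefix of this list for which every included type satisfies E_i/h_i > R on the types above it.
Rate on top 1: 82.84. F: 104 > 82.84 → include.
Rate on top 2: 89.24. E: 40 < 89.24 → exclude; stop.
Optimal diet: D, F — 2 of 4 types.

2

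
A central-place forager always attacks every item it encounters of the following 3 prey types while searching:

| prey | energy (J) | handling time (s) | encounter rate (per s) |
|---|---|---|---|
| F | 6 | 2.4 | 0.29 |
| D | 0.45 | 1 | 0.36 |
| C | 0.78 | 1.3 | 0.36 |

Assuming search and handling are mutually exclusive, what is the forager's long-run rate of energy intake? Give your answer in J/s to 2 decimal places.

0.86 J/s

R = Σλ_iE_i / (1 + Σλ_ih_i)
Numerator: 0.29×6 + 0.36×0.45 + 0.36×0.78 = 2.183
Denominator: 1 + 0.29×2.4 + 0.36×1 + 0.36×1.3 = 2.524
R = 2.183/2.524 = 0.8648 J/s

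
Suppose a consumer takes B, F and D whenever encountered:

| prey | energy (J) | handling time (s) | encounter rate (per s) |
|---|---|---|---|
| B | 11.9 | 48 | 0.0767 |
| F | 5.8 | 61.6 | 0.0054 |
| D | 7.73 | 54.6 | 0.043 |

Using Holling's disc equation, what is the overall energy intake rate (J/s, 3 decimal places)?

0.173 J/s

Energy encountered per unit search time: 0.0767×11.9 + 0.0054×5.8 + 0.043×7.73 = 1.276 J/s.
Handling time per unit search time: 0.0767×48 + 0.0054×61.6 + 0.043×54.6 = 6.362.
Rate = 1.276/(1 + 6.362) = 0.1734 J/s.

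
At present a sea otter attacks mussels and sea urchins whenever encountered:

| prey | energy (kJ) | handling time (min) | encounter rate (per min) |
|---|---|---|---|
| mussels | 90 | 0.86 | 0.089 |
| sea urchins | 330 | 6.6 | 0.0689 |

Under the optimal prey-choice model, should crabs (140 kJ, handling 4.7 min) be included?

Intake rate on the current diet: R = (0.089×90 + 0.0689×330) / (1 + 0.089×0.86 + 0.0689×6.6) = 30.75/1.531 = 20.08 kJ/min.
crabs: E/h = 140/4.7 = 29.79 kJ/min.
Since 29.79 > R, including crabs increases the long-run rate.

Yes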